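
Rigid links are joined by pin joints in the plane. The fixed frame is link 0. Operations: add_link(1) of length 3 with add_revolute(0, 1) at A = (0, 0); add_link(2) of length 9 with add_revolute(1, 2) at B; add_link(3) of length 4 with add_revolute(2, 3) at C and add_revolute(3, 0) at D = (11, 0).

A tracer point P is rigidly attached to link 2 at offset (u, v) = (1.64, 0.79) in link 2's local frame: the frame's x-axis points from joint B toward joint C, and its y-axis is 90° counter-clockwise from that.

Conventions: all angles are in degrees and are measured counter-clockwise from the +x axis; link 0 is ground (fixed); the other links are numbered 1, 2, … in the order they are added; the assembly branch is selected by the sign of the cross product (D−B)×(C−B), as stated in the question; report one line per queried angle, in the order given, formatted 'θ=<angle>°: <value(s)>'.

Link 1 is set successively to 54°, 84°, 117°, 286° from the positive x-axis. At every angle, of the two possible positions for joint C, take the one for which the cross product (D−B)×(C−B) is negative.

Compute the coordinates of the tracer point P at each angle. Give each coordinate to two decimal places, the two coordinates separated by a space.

A=(0,0), D=(11.00,0)
θ=54°: B = A + 3.00·(cos54°, sin54°) = (1.7634, 2.4271)
θ=54°: |BD| = 9.5502
θ=54°: circle(B,9.00) ∩ circle(D,4.00): a=8.1782, h=3.7573
θ=54°:   candidates: C₊=(10.6279,3.9827) cross=35.883; C₋=(8.7181,-3.2853) cross=-35.883
θ=54°:   branch - wants cross < 0 → take C=(8.7181,-3.2853) (cross=-35.883)
θ=54°: ex = (C−B)/|BC| = (0.7728,-0.6347); ey = (0.6347,0.7728)
θ=54°: P = B + 1.64·ex + 0.79·ey = (3.5321,1.9966)
θ=84°: B = A + 3.00·(cos84°, sin84°) = (0.3136, 2.9836)
θ=84°: |BD| = 11.0951
θ=84°: circle(B,9.00) ∩ circle(D,4.00): a=8.4768, h=3.0240
θ=84°:   candidates: C₊=(9.2913,3.6167) cross=33.551; C₋=(7.6649,-2.2085) cross=-33.551
θ=84°:   branch - wants cross < 0 → take C=(7.6649,-2.2085) (cross=-33.551)
θ=84°: ex = (C−B)/|BC| = (0.8168,-0.5769); ey = (0.5769,0.8168)
θ=84°: P = B + 1.64·ex + 0.79·ey = (2.1089,2.6827)
θ=117°: B = A + 3.00·(cos117°, sin117°) = (-1.3620, 2.6730)
θ=117°: |BD| = 12.6477
θ=117°: circle(B,9.00) ∩ circle(D,4.00): a=8.8935, h=1.3806
θ=117°:   candidates: C₊=(7.6224,2.1429) cross=17.461; C₋=(7.0388,-0.5560) cross=-17.461
θ=117°:   branch - wants cross < 0 → take C=(7.0388,-0.5560) (cross=-17.461)
θ=117°: ex = (C−B)/|BC| = (0.9334,-0.3588); ey = (0.3588,0.9334)
θ=117°: P = B + 1.64·ex + 0.79·ey = (0.4523,2.8220)
θ=286°: B = A + 3.00·(cos286°, sin286°) = (0.8269, -2.8838)
θ=286°: |BD| = 10.5739
θ=286°: circle(B,9.00) ∩ circle(D,4.00): a=8.3606, h=3.3318
θ=286°:   candidates: C₊=(7.9619,2.6019) cross=35.230; C₋=(9.7792,-3.8092) cross=-35.230
θ=286°:   branch - wants cross < 0 → take C=(9.7792,-3.8092) (cross=-35.230)
θ=286°: ex = (C−B)/|BC| = (0.9947,-0.1028); ey = (0.1028,0.9947)
θ=286°: P = B + 1.64·ex + 0.79·ey = (2.5394,-2.2666)

θ=54°: 3.53 2.00
θ=84°: 2.11 2.68
θ=117°: 0.45 2.82
θ=286°: 2.54 -2.27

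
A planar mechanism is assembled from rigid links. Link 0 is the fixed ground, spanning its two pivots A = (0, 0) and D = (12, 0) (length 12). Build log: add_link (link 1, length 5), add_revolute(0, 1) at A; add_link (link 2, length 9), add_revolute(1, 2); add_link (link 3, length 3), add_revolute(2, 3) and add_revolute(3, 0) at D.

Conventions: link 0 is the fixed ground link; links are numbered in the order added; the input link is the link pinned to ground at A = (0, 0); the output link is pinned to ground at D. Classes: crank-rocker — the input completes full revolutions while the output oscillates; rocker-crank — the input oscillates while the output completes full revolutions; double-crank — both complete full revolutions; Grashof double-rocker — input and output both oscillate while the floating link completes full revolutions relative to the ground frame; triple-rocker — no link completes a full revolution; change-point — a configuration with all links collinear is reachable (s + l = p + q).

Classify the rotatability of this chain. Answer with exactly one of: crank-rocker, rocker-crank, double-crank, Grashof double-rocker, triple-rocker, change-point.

lengths: ground=12, input=5, coupler=9, output=3
sorted: s=3 (shortest), l=12 (longest), p+q=14
s + l = 15 vs p + q = 14
s + l > p + q → non-Grashof → no link fully rotates → triple-rocker

triple-rocker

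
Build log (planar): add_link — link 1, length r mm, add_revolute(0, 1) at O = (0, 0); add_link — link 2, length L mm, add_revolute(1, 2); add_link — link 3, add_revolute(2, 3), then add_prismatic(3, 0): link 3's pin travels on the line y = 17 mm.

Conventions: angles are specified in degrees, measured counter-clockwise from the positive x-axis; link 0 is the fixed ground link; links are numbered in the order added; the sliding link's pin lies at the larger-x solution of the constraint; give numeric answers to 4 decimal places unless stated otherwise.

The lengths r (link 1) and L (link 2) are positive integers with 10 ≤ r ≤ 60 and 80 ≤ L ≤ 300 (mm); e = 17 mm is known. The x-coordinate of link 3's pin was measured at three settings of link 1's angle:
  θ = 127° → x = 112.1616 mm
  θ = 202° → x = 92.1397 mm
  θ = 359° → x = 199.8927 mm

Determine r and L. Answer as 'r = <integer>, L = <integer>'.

constraint per measurement: (x − r cos θ)² + (r sin θ − e)² = L²
subtracting the θ₁ and θ₂ equations cancels the r² and L² terms:
r = (x₁² − x₂²) / (2[(x₁cos θ₁ + e sin θ₁) − (x₂cos θ₂ + e sin θ₂)]) = 54.0000 → r = 54
L² = (x₁ − r cos θ₁)² + (r sin θ₁ − e)² = 21608.9876 → L = 147.0000 → L = 147
check at θ₃=359°: x = 199.8927 (printed 199.8927) ✓

r = 54, L = 147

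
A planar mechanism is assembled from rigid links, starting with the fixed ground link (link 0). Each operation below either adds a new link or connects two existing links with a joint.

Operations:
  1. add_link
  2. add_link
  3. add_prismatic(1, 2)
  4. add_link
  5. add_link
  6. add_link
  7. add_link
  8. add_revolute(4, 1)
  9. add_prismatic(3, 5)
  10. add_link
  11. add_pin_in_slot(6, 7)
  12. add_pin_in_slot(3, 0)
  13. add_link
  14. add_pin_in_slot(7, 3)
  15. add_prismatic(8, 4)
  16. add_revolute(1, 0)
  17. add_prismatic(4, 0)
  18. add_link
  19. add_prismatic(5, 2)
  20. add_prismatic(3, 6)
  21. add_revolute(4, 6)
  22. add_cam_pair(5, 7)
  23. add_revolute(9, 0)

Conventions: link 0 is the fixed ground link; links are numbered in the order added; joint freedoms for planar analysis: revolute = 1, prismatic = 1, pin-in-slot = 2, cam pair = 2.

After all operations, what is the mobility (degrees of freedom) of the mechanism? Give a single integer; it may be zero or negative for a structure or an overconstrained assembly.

L=1 J1=0 J2=0
add link → L=2 J1=0 J2=0
add link → L=3 J1=0 J2=0
P@1,2 dof=1 J1 → L=3 J1=1 J2=0
add link → L=4 J1=1 J2=0
add link → L=5 J1=1 J2=0
add link → L=6 J1=1 J2=0
add link → L=7 J1=1 J2=0
R@4,1 dof=1 J1 → L=7 J1=2 J2=0
P@3,5 dof=1 J1 → L=7 J1=3 J2=0
add link → L=8 J1=3 J2=0
PS@6,7 dof=2 J2 → L=8 J1=3 J2=1
PS@3,0 dof=2 J2 → L=8 J1=3 J2=2
add link → L=9 J1=3 J2=2
PS@7,3 dof=2 J2 → L=9 J1=3 J2=3
P@8,4 dof=1 J1 → L=9 J1=4 J2=3
R@1,0 dof=1 J1 → L=9 J1=5 J2=3
P@4,0 dof=1 J1 → L=9 J1=6 J2=3
add link → L=10 J1=6 J2=3
P@5,2 dof=1 J1 → L=10 J1=7 J2=3
P@3,6 dof=1 J1 → L=10 J1=8 J2=3
R@4,6 dof=1 J1 → L=10 J1=9 J2=3
C@5,7 dof=2 J2 → L=10 J1=9 J2=4
R@9,0 dof=1 J1 → L=10 J1=10 J2=4
M=3(L−1)−2J1−J2=3·9−2·10−4=3

M = 3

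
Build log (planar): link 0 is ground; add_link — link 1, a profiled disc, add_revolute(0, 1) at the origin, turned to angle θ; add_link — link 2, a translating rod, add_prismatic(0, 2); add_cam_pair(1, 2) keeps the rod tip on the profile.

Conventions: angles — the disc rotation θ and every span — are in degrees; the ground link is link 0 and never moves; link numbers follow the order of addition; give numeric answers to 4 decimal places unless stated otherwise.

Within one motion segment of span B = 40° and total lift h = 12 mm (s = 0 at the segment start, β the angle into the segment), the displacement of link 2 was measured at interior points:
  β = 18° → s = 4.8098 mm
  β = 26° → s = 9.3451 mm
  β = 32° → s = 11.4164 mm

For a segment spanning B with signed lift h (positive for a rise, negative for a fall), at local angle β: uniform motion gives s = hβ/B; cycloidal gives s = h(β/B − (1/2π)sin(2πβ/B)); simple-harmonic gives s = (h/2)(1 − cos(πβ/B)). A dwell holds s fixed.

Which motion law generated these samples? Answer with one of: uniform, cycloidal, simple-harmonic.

candidates at β/B = r: uniform s = h·r (linear in β); cycloidal s = h·(r − sin(2πr)/(2π)); simple-harmonic s = (h/2)(1 − cos(πr))
β=18°: printed 4.8098 | uniform 5.4000, cycloidal 4.8098, simple-harmonic 5.0614
β=26°: printed 9.3451 | uniform 7.8000, cycloidal 9.3451, simple-harmonic 8.7239
β=32°: printed 11.4164 | uniform 9.6000, cycloidal 11.4164, simple-harmonic 10.8541
only one law matches every sample → cycloidal

cycloidal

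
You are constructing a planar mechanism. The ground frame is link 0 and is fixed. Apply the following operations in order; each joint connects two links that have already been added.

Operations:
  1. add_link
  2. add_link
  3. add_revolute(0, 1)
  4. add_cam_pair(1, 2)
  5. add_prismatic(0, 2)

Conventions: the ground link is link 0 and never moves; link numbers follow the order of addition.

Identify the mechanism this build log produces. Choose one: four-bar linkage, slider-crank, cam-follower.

links: 3 (incl. ground); joints: 1 revolute, 1 prismatic, 1 higher (cam) pair, forming one closed loop
3 links, revolute + prismatic + higher pair in one loop → cam-follower

cam-follower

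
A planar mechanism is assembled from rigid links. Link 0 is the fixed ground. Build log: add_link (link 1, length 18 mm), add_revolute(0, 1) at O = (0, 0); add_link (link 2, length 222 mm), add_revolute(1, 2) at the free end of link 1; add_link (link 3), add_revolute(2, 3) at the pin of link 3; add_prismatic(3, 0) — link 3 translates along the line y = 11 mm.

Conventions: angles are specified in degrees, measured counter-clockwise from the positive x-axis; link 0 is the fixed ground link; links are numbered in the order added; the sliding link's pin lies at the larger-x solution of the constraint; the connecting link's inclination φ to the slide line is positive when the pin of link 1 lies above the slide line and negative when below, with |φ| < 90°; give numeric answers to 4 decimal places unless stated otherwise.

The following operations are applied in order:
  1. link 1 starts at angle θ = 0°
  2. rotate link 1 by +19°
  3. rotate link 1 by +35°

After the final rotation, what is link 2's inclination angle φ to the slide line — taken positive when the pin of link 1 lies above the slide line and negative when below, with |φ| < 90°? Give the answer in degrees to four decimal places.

geometry: r = 18 mm, L = 222 mm, e = 11 mm; θ starts at 0°
rotate link 1 by +19°: θ ← 0° +19° = 19°
rotate link 1 by +35°: θ ← 19° +35° = 54°
h = r sin θ − e = 14.562306 − 11 = 3.562306
sin φ = h / L = 3.562306 / 222 = 0.01604642
φ = arcsin(0.01604642) = 0.919432°

0.9194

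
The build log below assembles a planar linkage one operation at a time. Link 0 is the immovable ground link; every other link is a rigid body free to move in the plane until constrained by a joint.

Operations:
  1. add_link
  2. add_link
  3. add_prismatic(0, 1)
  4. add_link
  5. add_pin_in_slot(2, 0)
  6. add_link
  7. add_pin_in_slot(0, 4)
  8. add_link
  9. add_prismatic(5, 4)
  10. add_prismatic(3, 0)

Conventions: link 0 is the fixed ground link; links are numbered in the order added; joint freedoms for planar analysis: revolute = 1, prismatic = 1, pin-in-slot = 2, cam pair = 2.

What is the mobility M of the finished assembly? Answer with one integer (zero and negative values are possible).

link 0 = ground. State L|J1|J2 = 1|0|0
+link1  2|0|0
+link2  3|0|0
P(0,1) f=1→J1  3|1|0
+link3  4|1|0
PS(2,0) f=2→J2  4|1|1
+link4  5|1|1
PS(0,4) f=2→J2  5|1|2
+link5  6|1|2
P(5,4) f=1→J1  6|2|2
P(3,0) f=1→J1  6|3|2
M = 3(6−1)−2·3−2 = 15−6−2 = 7

M = 7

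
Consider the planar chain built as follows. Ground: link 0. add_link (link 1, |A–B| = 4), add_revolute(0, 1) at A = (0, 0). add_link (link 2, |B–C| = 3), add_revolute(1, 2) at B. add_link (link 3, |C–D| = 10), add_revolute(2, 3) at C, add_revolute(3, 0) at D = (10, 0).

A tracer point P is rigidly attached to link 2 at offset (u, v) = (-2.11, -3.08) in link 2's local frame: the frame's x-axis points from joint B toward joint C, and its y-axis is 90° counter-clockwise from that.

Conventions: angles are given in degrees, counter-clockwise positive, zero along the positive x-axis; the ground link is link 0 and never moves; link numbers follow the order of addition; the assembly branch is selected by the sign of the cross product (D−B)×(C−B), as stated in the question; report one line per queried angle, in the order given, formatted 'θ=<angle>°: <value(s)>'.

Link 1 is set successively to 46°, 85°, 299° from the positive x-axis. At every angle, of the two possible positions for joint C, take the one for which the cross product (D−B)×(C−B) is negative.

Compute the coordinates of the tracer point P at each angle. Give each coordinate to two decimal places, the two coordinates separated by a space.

A=(0,0), D=(10.00,0)
θ=46°: B = A + 4.00·(cos46°, sin46°) = (2.7786, 2.8774)
θ=46°: |BD| = 7.7735
θ=46°: circle(B,3.00) ∩ circle(D,10.00): a=-1.9665, h=2.2656
θ=46°:   candidates: C₊=(1.7905,5.7099) cross=17.612; C₋=(0.1132,1.5006) cross=-17.612
θ=46°:   branch - wants cross < 0 → take C=(0.1132,1.5006) (cross=-17.612)
θ=46°: ex = (C−B)/|BC| = (-0.8885,-0.4589); ey = (0.4589,-0.8885)
θ=46°: P = B + -2.11·ex + -3.08·ey = (3.2398,6.5822)
θ=85°: B = A + 4.00·(cos85°, sin85°) = (0.3486, 3.9848)
θ=85°: |BD| = 10.4416
θ=85°: circle(B,3.00) ∩ circle(D,10.00): a=0.8633, h=2.8731
θ=85°:   candidates: C₊=(2.2430,6.3110) cross=30.000; C₋=(0.0501,0.9997) cross=-30.000
θ=85°:   branch - wants cross < 0 → take C=(0.0501,0.9997) (cross=-30.000)
θ=85°: ex = (C−B)/|BC| = (-0.0995,-0.9950); ey = (0.9950,-0.0995)
θ=85°: P = B + -2.11·ex + -3.08·ey = (-2.5061,6.3908)
θ=299°: B = A + 4.00·(cos299°, sin299°) = (1.9392, -3.4985)
θ=299°: |BD| = 8.7872
θ=299°: circle(B,3.00) ∩ circle(D,10.00): a=-0.7844, h=2.8956
θ=299°:   candidates: C₊=(0.0669,-1.1545) cross=25.445; C₋=(2.3726,-6.4670) cross=-25.445
θ=299°:   branch - wants cross < 0 → take C=(2.3726,-6.4670) (cross=-25.445)
θ=299°: ex = (C−B)/|BC| = (0.1444,-0.9895); ey = (0.9895,0.1444)
θ=299°: P = B + -2.11·ex + -3.08·ey = (-1.4132,-1.8555)

θ=46°: 3.24 6.58
θ=85°: -2.51 6.39
θ=299°: -1.41 -1.86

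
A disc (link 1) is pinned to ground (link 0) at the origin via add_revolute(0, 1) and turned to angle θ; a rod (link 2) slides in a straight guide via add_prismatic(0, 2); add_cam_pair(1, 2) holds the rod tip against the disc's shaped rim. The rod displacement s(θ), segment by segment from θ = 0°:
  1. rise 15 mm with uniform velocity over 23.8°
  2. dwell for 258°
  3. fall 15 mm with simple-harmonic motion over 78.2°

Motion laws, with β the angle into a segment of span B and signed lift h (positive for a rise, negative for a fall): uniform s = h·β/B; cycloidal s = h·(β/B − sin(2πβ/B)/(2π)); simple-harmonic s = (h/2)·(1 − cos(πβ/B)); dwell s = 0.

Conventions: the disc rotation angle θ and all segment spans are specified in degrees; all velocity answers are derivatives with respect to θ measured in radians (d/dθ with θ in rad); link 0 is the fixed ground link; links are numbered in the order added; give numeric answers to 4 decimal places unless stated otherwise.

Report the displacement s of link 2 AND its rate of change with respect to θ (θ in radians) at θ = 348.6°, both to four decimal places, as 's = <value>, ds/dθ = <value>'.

segment 1 (0° to 23.8°, uniform, h = 15) is passed completely: s = 0.0000 + (15) = 15.0000
segment 2 (23.8° to 281.8°, dwell): s unchanged at 15.0000
θ = 348.6° falls in segment 3 (281.8° to 360°, simple-harmonic, h = -15): β = 348.6 − 281.8 = 66.8°, B = 78.2°; Δs = -15/2·(1 − cos(π·0.8542)) = -14.2271; s = 15.0000 − 14.2271 = 0.7729
velocity in seg [281.8°–360°] (simple-harmonic), θ in radians: β = 66.8° = 1.1659 rad, B = 78.2° = 1.3648 rad; ds/dθ = (πh/(2B)) sin(πβ/B) = (π·(-15)/(2·1.3648)) sin(π·0.8542) = -7.632827 mm/rad

s = 0.7729, ds/dθ = -7.6328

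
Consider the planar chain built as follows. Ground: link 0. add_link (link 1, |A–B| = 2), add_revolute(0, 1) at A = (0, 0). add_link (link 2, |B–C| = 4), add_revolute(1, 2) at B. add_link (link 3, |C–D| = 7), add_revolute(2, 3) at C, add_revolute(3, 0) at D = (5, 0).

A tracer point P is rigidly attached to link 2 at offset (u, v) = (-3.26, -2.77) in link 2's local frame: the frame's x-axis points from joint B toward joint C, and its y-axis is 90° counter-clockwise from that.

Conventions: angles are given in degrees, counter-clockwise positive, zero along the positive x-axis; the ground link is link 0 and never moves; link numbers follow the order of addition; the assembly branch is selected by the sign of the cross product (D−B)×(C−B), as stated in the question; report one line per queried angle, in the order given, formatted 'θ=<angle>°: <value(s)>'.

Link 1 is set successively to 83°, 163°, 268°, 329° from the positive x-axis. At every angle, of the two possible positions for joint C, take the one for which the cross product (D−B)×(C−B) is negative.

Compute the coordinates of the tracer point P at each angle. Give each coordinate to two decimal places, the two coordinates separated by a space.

A=(0,0), D=(5.00,0)
θ=83°: B = A + 2.00·(cos83°, sin83°) = (0.2437, 1.9851)
θ=83°: |BD| = 5.1539
θ=83°: circle(B,4.00) ∩ circle(D,7.00): a=-0.6245, h=3.9509
θ=83°:   candidates: C₊=(1.1892,5.8718) cross=20.363; C₋=(-1.8544,-1.4205) cross=-20.363
θ=83°:   branch - wants cross < 0 → take C=(-1.8544,-1.4205) (cross=-20.363)
θ=83°: ex = (C−B)/|BC| = (-0.5245,-0.8514); ey = (0.8514,-0.5245)
θ=83°: P = B + -3.26·ex + -2.77·ey = (-0.4047,6.2136)
θ=163°: B = A + 2.00·(cos163°, sin163°) = (-1.9126, 0.5847)
θ=163°: |BD| = 6.9373
θ=163°: circle(B,4.00) ∩ circle(D,7.00): a=1.0902, h=3.8486
θ=163°:   candidates: C₊=(-0.5019,4.3277) cross=26.699; C₋=(-1.1507,-3.3420) cross=-26.699
θ=163°:   branch - wants cross < 0 → take C=(-1.1507,-3.3420) (cross=-26.699)
θ=163°: ex = (C−B)/|BC| = (0.1905,-0.9817); ey = (0.9817,0.1905)
θ=163°: P = B + -3.26·ex + -2.77·ey = (-5.2529,3.2574)
θ=268°: B = A + 2.00·(cos268°, sin268°) = (-0.0698, -1.9988)
θ=268°: |BD| = 5.4496
θ=268°: circle(B,4.00) ∩ circle(D,7.00): a=-0.3030, h=3.9885
θ=268°:   candidates: C₊=(-1.8145,1.6006) cross=21.736; C₋=(1.1112,-5.8204) cross=-21.736
θ=268°:   branch - wants cross < 0 → take C=(1.1112,-5.8204) (cross=-21.736)
θ=268°: ex = (C−B)/|BC| = (0.2953,-0.9554); ey = (0.9554,0.2953)
θ=268°: P = B + -3.26·ex + -2.77·ey = (-3.6789,0.2980)
θ=329°: B = A + 2.00·(cos329°, sin329°) = (1.7143, -1.0301)
θ=329°: |BD| = 3.4433
θ=329°: circle(B,4.00) ∩ circle(D,7.00): a=-3.0702, h=2.5640
θ=329°:   candidates: C₊=(-1.9823,0.4981) cross=8.829; C₋=(-0.4482,-4.3951) cross=-8.829
θ=329°:   branch - wants cross < 0 → take C=(-0.4482,-4.3951) (cross=-8.829)
θ=329°: ex = (C−B)/|BC| = (-0.5406,-0.8413); ey = (0.8413,-0.5406)
θ=329°: P = B + -3.26·ex + -2.77·ey = (1.1465,3.2100)

θ=83°: -0.40 6.21
θ=163°: -5.25 3.26
θ=268°: -3.68 0.30
θ=329°: 1.15 3.21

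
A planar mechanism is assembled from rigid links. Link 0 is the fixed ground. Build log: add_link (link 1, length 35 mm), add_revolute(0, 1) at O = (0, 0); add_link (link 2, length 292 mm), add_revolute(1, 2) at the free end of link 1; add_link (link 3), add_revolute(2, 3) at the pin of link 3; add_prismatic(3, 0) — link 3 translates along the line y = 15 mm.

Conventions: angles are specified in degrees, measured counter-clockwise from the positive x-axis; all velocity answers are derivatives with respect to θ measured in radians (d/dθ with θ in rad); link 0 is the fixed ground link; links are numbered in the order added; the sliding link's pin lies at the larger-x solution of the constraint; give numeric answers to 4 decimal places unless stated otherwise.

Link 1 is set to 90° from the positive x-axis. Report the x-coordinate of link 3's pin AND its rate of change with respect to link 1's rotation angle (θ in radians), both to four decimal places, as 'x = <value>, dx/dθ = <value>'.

geometry: r = 35 mm, L = 292 mm, e = 15 mm
crank pin P = (r cos θ, r sin θ) = (0.000000, 35.000000)
h = r sin θ − e = 35.000000 − 15 = 20.000000
x = r cos θ + √(L² − h²) = 0.000000 + 291.314263 = 291.314263
dx/dθ = −r sin θ − h·r cos θ/√(L² − h²) (θ in radians; h = 20.000000) = -35.000000

x = 291.3143, dx/dθ = -35.0000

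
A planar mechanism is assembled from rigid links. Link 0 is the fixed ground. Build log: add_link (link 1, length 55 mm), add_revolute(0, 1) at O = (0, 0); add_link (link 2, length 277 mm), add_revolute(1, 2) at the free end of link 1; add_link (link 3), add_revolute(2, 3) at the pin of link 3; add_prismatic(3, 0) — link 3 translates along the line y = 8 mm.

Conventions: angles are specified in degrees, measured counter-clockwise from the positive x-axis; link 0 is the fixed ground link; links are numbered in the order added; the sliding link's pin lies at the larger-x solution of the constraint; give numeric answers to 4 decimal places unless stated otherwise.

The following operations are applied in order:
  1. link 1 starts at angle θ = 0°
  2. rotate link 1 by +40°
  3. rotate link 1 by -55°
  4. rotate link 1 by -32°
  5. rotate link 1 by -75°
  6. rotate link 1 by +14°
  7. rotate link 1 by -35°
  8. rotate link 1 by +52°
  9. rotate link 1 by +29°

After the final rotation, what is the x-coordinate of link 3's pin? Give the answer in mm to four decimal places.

geometry: r = 55 mm, L = 277 mm, e = 8 mm; θ starts at 0°
rotate link 1 by +40°: θ ← 0° +40° = 40°
rotate link 1 by -55°: θ ← 40° -55° = -15°
rotate link 1 by -32°: θ ← -15° -32° = -47°
rotate link 1 by -75°: θ ← -47° -75° = -122°
rotate link 1 by +14°: θ ← -122° +14° = -108°
rotate link 1 by -35°: θ ← -108° -35° = -143°
rotate link 1 by +52°: θ ← -143° +52° = -91°
rotate link 1 by +29°: θ ← -91° +29° = -62°
crank pin P = (r cos θ, r sin θ) = (25.820936, -48.562118)
h = r sin θ − e = -48.562118 − 8 = -56.562118
x = r cos θ + √(L² − h²) = 25.820936 + 271.163653 = 296.984589

296.9846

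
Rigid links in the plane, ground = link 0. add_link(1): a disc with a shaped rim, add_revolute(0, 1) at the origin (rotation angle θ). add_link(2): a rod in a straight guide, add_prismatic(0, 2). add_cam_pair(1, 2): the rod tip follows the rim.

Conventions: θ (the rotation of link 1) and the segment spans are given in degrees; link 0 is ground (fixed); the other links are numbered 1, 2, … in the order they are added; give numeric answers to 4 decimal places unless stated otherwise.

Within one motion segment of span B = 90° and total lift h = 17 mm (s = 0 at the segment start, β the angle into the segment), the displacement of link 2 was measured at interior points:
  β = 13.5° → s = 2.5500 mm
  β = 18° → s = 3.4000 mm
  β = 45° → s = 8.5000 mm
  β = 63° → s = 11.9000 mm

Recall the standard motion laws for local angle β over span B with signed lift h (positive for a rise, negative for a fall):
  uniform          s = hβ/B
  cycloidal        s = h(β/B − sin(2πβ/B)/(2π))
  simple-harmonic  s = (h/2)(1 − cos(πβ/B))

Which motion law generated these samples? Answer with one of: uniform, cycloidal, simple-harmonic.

candidates at β/B = r: uniform s = h·r (linear in β); cycloidal s = h·(r − sin(2πr)/(2π)); simple-harmonic s = (h/2)(1 − cos(πr))
β=13.5°: printed 2.5500 | uniform 2.5500, cycloidal 0.3611, simple-harmonic 0.9264
β=18°: printed 3.4000 | uniform 3.4000, cycloidal 0.8268, simple-harmonic 1.6234
β=45°: printed 8.5000 | uniform 8.5000, cycloidal 8.5000, simple-harmonic 8.5000
β=63°: printed 11.9000 | uniform 11.9000, cycloidal 14.4732, simple-harmonic 13.4962
only one law matches every sample → uniform

uniform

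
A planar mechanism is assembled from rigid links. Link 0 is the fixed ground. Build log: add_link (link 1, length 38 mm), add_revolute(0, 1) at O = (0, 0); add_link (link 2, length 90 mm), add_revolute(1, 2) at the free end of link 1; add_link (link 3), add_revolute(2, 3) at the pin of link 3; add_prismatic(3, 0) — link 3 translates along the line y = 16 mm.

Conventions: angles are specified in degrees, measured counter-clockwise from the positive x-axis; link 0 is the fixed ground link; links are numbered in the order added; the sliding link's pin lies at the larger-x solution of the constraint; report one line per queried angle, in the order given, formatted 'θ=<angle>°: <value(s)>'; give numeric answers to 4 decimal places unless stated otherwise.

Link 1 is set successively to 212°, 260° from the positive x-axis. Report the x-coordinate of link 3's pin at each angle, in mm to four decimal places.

geometry: r = 38 mm, L = 90 mm, e = 16 mm
θ=212°: crank pin P = (r cos θ, r sin θ) = (-32.225828, -20.136932)
θ=212°: h = r sin θ − e = -20.136932 − 16 = -36.136932
θ=212°: x = r cos θ + √(L² − h²) = -32.225828 + 82.426465 = 50.200637
θ=260°: crank pin P = (r cos θ, r sin θ) = (-6.598631, -37.422695)
θ=260°: h = r sin θ − e = -37.422695 − 16 = -53.422695
θ=260°: x = r cos θ + √(L² − h²) = -6.598631 + 72.429384 = 65.830753

θ=212°: 50.2006
θ=260°: 65.8308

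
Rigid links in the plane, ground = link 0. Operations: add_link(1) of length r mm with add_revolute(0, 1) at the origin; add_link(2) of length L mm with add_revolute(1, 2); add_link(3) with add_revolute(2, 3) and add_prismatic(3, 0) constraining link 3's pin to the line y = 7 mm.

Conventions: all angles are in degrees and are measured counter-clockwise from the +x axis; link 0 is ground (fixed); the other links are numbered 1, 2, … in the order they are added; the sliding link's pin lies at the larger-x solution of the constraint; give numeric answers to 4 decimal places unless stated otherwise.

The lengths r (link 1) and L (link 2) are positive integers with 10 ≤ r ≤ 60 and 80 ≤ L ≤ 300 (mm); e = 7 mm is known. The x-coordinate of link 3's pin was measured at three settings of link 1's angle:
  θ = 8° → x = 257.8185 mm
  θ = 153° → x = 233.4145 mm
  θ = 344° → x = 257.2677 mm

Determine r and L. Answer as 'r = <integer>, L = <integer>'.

constraint per measurement: (x − r cos θ)² + (r sin θ − e)² = L²
subtracting the θ₁ and θ₂ equations cancels the r² and L² terms:
r = (x₁² − x₂²) / (2[(x₁cos θ₁ + e sin θ₁) − (x₂cos θ₂ + e sin θ₂)]) = 13.0000 → r = 13
L² = (x₁ − r cos θ₁)² + (r sin θ₁ − e)² = 60025.0043 → L = 245.0000 → L = 245
check at θ₃=344°: x = 257.2677 (printed 257.2677) ✓

r = 13, L = 245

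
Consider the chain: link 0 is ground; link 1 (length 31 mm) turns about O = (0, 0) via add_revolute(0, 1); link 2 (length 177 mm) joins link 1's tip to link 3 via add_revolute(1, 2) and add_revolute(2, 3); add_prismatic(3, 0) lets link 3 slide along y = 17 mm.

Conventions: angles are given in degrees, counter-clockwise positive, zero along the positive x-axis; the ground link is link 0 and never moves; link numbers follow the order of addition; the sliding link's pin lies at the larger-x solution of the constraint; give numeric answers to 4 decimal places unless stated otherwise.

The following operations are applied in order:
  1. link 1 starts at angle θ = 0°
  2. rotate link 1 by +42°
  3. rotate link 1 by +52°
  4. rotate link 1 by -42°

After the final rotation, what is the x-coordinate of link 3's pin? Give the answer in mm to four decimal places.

geometry: r = 31 mm, L = 177 mm, e = 17 mm; θ starts at 0°
rotate link 1 by +42°: θ ← 0° +42° = 42°
rotate link 1 by +52°: θ ← 42° +52° = 94°
rotate link 1 by -42°: θ ← 94° -42° = 52°
crank pin P = (r cos θ, r sin θ) = (19.085506, 24.428333)
h = r sin θ − e = 24.428333 − 17 = 7.428333
x = r cos θ + √(L² − h²) = 19.085506 + 176.844055 = 195.929561

195.9296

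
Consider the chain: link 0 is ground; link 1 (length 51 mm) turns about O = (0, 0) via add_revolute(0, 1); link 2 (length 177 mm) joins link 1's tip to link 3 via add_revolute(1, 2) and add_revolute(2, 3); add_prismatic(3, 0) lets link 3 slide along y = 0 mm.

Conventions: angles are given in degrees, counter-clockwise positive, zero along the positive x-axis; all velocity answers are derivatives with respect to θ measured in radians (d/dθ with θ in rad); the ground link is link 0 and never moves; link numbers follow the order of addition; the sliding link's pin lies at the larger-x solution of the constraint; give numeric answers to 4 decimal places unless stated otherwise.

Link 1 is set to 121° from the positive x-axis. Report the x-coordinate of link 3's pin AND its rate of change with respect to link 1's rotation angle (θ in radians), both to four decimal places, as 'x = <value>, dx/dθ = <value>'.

geometry: r = 51 mm, L = 177 mm, e = 0 mm
crank pin P = (r cos θ, r sin θ) = (-26.266942, 43.715532)
h = r sin θ − e = 43.715532 − 0 = 43.715532
x = r cos θ + √(L² − h²) = -26.266942 + 171.516624 = 145.249682
dx/dθ = −r sin θ − h·r cos θ/√(L² − h²) (θ in radians; h = 43.715532) = -37.020710

x = 145.2497, dx/dθ = -37.0207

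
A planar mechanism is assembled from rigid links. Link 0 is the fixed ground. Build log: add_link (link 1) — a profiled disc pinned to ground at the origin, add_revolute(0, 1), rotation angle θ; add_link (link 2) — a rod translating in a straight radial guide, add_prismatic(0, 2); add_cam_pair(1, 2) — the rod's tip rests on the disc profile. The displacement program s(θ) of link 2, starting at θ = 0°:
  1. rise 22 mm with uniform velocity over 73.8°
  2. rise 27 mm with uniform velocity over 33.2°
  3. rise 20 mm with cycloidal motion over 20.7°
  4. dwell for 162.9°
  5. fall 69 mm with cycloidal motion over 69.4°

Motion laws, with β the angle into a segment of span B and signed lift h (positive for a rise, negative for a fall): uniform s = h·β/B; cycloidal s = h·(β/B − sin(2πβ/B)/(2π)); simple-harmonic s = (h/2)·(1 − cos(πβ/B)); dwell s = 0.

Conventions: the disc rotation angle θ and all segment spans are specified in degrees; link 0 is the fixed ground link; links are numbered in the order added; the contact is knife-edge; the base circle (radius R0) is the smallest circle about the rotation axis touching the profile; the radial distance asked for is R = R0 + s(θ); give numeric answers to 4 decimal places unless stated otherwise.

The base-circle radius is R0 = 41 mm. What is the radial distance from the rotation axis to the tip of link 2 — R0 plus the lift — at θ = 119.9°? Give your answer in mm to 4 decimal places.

seg 1 [0°–73.8°] uniform, h=22: full span → s += 22 → s = 22.0000
seg 2 [73.8°–107°] uniform, h=27: full span → s += 27 → s = 49.0000
seg 3 [107°–127.7°] cycloidal, h=20: θ=119.9° here. β=12.9, B=20.7. 20·(0.6232 − sin(2π·0.6232)/(2π)) = 14.6888 → s = 63.6888
R = R0 + s = 41 + 63.6888 = 104.6888

104.6888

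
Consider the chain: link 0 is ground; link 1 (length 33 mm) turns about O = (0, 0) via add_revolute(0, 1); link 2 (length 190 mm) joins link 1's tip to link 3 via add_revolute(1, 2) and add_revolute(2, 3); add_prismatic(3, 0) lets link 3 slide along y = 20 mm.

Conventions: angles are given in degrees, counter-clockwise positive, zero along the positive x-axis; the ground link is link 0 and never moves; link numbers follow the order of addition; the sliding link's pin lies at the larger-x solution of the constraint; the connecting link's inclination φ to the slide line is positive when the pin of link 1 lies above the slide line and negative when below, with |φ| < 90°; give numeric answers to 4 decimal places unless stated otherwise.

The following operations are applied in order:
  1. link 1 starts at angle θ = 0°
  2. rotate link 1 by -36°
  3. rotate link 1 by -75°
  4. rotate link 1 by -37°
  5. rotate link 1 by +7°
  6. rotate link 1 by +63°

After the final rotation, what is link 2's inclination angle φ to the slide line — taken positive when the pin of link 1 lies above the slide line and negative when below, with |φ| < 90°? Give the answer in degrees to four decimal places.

geometry: r = 33 mm, L = 190 mm, e = 20 mm; θ starts at 0°
rotate link 1 by -36°: θ ← 0° -36° = -36°
rotate link 1 by -75°: θ ← -36° -75° = -111°
rotate link 1 by -37°: θ ← -111° -37° = -148°
rotate link 1 by +7°: θ ← -148° +7° = -141°
rotate link 1 by +63°: θ ← -141° +63° = -78°
h = r sin θ − e = -32.278871 − 20 = -52.278871
sin φ = h / L = -52.278871 / 190 = -0.27515195
φ = arcsin(-0.27515195) = -15.971070°

-15.9711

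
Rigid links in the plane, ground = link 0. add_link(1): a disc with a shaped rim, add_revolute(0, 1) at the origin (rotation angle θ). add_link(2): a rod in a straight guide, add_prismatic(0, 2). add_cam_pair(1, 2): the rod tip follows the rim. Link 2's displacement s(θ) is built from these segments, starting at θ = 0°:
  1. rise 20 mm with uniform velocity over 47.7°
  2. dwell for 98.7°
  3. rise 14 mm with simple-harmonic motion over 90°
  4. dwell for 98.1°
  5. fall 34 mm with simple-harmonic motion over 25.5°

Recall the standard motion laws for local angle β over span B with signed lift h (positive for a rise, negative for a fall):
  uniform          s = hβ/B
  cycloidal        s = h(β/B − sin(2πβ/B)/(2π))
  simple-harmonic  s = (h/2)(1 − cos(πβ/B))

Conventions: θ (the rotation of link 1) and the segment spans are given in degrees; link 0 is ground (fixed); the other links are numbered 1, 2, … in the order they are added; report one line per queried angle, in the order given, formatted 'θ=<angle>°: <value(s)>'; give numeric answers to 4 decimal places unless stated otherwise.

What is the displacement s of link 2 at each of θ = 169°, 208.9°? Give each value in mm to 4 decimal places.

segment 1 (0° to 47.7°, uniform, h = 20) is passed completely: s = 0.0000 + (20) = 20.0000
segment 2 (47.7° to 146.4°, dwell): s unchanged at 20.0000
θ = 169° falls in segment 3 (146.4° to 236.4°, simple-harmonic, h = 14): β = 169 − 146.4 = 22.6°, B = 90°; Δs = 14/2·(1 − cos(π·0.2511)) = 2.0676; s = 20.0000 + 2.0676 = 22.0676
θ = 208.9° falls in segment 3 (146.4° to 236.4°, simple-harmonic, h = 14): β = 208.9 − 146.4 = 62.5°, B = 90°; Δs = 14/2·(1 − cos(π·0.6944)) = 11.0150; s = 20.0000 + 11.0150 = 31.0150

θ=169°: 22.0676
θ=208.9°: 31.0150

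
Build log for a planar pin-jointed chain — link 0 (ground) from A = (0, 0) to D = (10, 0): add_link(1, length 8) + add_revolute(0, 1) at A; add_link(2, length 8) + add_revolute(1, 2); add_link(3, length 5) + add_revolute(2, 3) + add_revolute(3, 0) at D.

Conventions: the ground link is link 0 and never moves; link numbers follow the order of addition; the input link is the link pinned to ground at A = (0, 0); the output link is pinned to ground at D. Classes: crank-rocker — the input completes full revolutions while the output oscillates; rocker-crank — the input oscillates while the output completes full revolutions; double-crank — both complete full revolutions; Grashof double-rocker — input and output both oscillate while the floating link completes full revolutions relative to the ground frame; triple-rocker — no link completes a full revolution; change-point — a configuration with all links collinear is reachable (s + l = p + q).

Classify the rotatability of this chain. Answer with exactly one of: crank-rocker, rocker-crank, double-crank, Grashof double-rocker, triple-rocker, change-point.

lengths: ground=10, input=8, coupler=8, output=5
sorted: s=5 (shortest), l=10 (longest), p+q=16
s + l = 15 vs p + q = 16
s + l < p + q (Grashof) with shortest = output link → rocker-crank

rocker-crank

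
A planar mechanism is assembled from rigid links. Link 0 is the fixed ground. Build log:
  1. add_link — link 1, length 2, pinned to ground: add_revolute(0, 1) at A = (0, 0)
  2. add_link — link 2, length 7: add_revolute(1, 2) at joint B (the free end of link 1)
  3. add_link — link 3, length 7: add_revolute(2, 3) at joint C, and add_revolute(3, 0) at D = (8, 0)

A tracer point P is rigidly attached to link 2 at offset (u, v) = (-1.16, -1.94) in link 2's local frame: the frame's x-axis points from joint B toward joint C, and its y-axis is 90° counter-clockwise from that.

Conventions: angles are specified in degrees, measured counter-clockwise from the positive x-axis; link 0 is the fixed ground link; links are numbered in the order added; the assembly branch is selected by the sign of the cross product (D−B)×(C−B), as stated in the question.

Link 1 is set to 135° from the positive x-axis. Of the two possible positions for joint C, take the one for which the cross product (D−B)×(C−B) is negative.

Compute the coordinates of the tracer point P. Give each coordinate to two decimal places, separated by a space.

A=(0,0), D=(8.00,0)
B = A + 2.00·(cos135°, sin135°) = (-1.4142, 1.4142)
|BD| = 9.5198
circle(B,7.00) ∩ circle(D,7.00): a=4.7599, h=5.1326
  candidates: C₊=(4.0554,5.7827) cross=48.861; C₋=(2.5304,-4.3685) cross=-48.861
  branch - wants cross < 0 → take C=(2.5304,-4.3685) (cross=-48.861)
ex = (C−B)/|BC| = (0.5635,-0.8261); ey = (0.8261,0.5635)
P = B + -1.16·ex + -1.94·ey = (-3.6705,1.2793)

-3.67 1.28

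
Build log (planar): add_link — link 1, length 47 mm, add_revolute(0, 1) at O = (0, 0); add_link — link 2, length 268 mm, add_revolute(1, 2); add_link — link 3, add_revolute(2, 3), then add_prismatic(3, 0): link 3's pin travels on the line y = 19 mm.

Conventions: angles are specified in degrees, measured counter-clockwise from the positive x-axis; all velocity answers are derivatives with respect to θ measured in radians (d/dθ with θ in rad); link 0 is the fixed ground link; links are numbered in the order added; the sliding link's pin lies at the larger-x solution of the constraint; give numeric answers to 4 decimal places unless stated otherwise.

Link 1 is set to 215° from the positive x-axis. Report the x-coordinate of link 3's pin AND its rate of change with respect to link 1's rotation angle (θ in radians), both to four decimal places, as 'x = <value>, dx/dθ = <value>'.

geometry: r = 47 mm, L = 268 mm, e = 19 mm
crank pin P = (r cos θ, r sin θ) = (-38.500146, -26.958093)
h = r sin θ − e = -26.958093 − 19 = -45.958093
x = r cos θ + √(L² − h²) = -38.500146 + 264.030024 = 225.529878
dx/dθ = −r sin θ − h·r cos θ/√(L² − h²) (θ in radians; h = -45.958093) = 20.256607

x = 225.5299, dx/dθ = 20.2566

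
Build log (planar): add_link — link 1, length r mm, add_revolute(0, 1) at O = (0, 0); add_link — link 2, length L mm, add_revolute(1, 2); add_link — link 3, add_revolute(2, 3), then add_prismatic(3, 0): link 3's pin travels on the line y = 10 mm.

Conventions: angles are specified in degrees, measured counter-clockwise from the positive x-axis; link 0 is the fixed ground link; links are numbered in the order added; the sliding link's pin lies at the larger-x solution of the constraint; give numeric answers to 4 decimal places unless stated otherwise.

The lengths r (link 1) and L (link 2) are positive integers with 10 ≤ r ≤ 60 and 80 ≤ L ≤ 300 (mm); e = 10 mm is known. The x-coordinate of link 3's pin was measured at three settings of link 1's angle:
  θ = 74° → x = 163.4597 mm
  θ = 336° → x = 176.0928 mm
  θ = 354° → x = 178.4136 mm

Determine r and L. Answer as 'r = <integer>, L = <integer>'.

constraint per measurement: (x − r cos θ)² + (r sin θ − e)² = L²
subtracting the θ₁ and θ₂ equations cancels the r² and L² terms:
r = (x₁² − x₂²) / (2[(x₁cos θ₁ + e sin θ₁) − (x₂cos θ₂ + e sin θ₂)]) = 21.0000 → r = 21
L² = (x₁ − r cos θ₁)² + (r sin θ₁ − e)² = 24964.0084 → L = 158.0000 → L = 158
check at θ₃=354°: x = 178.4136 (printed 178.4136) ✓

r = 21, L = 158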